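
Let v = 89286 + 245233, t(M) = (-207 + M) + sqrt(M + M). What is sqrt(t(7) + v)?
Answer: sqrt(334319 + sqrt(14)) ≈ 578.21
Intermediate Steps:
t(M) = -207 + M + sqrt(2)*sqrt(M) (t(M) = (-207 + M) + sqrt(2*M) = (-207 + M) + sqrt(2)*sqrt(M) = -207 + M + sqrt(2)*sqrt(M))
v = 334519
sqrt(t(7) + v) = sqrt((-207 + 7 + sqrt(2)*sqrt(7)) + 334519) = sqrt((-207 + 7 + sqrt(14)) + 334519) = sqrt((-200 + sqrt(14)) + 334519) = sqrt(334319 + sqrt(14))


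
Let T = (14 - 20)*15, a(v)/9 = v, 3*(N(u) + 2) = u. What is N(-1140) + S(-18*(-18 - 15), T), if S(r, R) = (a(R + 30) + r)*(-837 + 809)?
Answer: -1894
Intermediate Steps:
N(u) = -2 + u/3
a(v) = 9*v
T = -90 (T = -6*15 = -90)
S(r, R) = -7560 - 252*R - 28*r (S(r, R) = (9*(R + 30) + r)*(-837 + 809) = (9*(30 + R) + r)*(-28) = ((270 + 9*R) + r)*(-28) = (270 + r + 9*R)*(-28) = -7560 - 252*R - 28*r)
N(-1140) + S(-18*(-18 - 15), T) = (-2 + (1/3)*(-1140)) + (-7560 - 252*(-90) - (-504)*(-18 - 15)) = (-2 - 380) + (-7560 + 22680 - (-504)*(-33)) = -382 + (-7560 + 22680 - 28*594) = -382 + (-7560 + 22680 - 16632) = -382 - 1512 = -1894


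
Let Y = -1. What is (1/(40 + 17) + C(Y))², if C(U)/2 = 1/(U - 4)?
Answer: 11881/81225 ≈ 0.14627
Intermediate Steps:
C(U) = 2/(-4 + U) (C(U) = 2/(U - 4) = 2/(-4 + U))
(1/(40 + 17) + C(Y))² = (1/(40 + 17) + 2/(-4 - 1))² = (1/57 + 2/(-5))² = (1/57 + 2*(-⅕))² = (1/57 - ⅖)² = (-109/285)² = 11881/81225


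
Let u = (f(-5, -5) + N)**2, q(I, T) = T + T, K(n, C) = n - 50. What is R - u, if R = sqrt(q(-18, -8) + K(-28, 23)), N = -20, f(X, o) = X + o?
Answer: -900 + I*sqrt(94) ≈ -900.0 + 9.6954*I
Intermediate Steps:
K(n, C) = -50 + n
q(I, T) = 2*T
R = I*sqrt(94) (R = sqrt(2*(-8) + (-50 - 28)) = sqrt(-16 - 78) = sqrt(-94) = I*sqrt(94) ≈ 9.6954*I)
u = 900 (u = ((-5 - 5) - 20)**2 = (-10 - 20)**2 = (-30)**2 = 900)
R - u = I*sqrt(94) - 1*900 = I*sqrt(94) - 900 = -900 + I*sqrt(94)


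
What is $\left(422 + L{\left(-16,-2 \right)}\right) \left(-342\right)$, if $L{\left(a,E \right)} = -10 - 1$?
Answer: $-140562$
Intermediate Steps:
$L{\left(a,E \right)} = -11$
$\left(422 + L{\left(-16,-2 \right)}\right) \left(-342\right) = \left(422 - 11\right) \left(-342\right) = 411 \left(-342\right) = -140562$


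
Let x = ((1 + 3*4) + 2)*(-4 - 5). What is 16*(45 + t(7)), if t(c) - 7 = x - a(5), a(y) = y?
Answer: -1408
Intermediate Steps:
x = -135 (x = ((1 + 12) + 2)*(-9) = (13 + 2)*(-9) = 15*(-9) = -135)
t(c) = -133 (t(c) = 7 + (-135 - 1*5) = 7 + (-135 - 5) = 7 - 140 = -133)
16*(45 + t(7)) = 16*(45 - 133) = 16*(-88) = -1408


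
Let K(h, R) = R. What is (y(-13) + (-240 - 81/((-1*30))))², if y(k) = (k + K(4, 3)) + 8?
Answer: 5726449/100 ≈ 57265.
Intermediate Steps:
y(k) = 11 + k (y(k) = (k + 3) + 8 = (3 + k) + 8 = 11 + k)
(y(-13) + (-240 - 81/((-1*30))))² = ((11 - 13) + (-240 - 81/((-1*30))))² = (-2 + (-240 - 81/(-30)))² = (-2 + (-240 - 81*(-1/30)))² = (-2 + (-240 + 27/10))² = (-2 - 2373/10)² = (-2393/10)² = 5726449/100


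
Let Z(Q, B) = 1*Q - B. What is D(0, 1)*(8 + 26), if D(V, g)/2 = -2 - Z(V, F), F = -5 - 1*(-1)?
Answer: -408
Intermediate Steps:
F = -4 (F = -5 + 1 = -4)
Z(Q, B) = Q - B
D(V, g) = -12 - 2*V (D(V, g) = 2*(-2 - (V - 1*(-4))) = 2*(-2 - (V + 4)) = 2*(-2 - (4 + V)) = 2*(-2 + (-4 - V)) = 2*(-6 - V) = -12 - 2*V)
D(0, 1)*(8 + 26) = (-12 - 2*0)*(8 + 26) = (-12 + 0)*34 = -12*34 = -408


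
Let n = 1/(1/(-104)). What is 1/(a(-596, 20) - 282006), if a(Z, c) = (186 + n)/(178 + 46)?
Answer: -112/31584631 ≈ -3.5460e-6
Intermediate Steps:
n = -104 (n = 1/(-1/104) = -104)
a(Z, c) = 41/112 (a(Z, c) = (186 - 104)/(178 + 46) = 82/224 = 82*(1/224) = 41/112)
1/(a(-596, 20) - 282006) = 1/(41/112 - 282006) = 1/(-31584631/112) = -112/31584631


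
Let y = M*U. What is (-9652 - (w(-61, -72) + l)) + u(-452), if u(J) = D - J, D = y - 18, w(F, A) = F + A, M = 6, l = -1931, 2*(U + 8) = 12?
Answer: -7166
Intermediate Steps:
U = -2 (U = -8 + (½)*12 = -8 + 6 = -2)
w(F, A) = A + F
y = -12 (y = 6*(-2) = -12)
D = -30 (D = -12 - 18 = -30)
u(J) = -30 - J
(-9652 - (w(-61, -72) + l)) + u(-452) = (-9652 - ((-72 - 61) - 1931)) + (-30 - 1*(-452)) = (-9652 - (-133 - 1931)) + (-30 + 452) = (-9652 - 1*(-2064)) + 422 = (-9652 + 2064) + 422 = -7588 + 422 = -7166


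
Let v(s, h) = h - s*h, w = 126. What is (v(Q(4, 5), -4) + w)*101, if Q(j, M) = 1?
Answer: 12726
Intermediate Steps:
v(s, h) = h - h*s
(v(Q(4, 5), -4) + w)*101 = (-4*(1 - 1*1) + 126)*101 = (-4*(1 - 1) + 126)*101 = (-4*0 + 126)*101 = (0 + 126)*101 = 126*101 = 12726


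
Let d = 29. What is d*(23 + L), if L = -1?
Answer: 638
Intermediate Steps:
d*(23 + L) = 29*(23 - 1) = 29*22 = 638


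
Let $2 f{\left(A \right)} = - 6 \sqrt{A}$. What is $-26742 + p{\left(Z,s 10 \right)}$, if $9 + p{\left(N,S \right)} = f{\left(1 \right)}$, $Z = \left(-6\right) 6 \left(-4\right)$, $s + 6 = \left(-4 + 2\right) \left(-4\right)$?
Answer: $-26754$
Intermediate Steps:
$s = 2$ ($s = -6 + \left(-4 + 2\right) \left(-4\right) = -6 - -8 = -6 + 8 = 2$)
$f{\left(A \right)} = - 3 \sqrt{A}$ ($f{\left(A \right)} = \frac{\left(-6\right) \sqrt{A}}{2} = - 3 \sqrt{A}$)
$Z = 144$ ($Z = \left(-36\right) \left(-4\right) = 144$)
$p{\left(N,S \right)} = -12$ ($p{\left(N,S \right)} = -9 - 3 \sqrt{1} = -9 - 3 = -12$)
$-26742 + p{\left(Z,s 10 \right)} = -26742 - 12 = -26754$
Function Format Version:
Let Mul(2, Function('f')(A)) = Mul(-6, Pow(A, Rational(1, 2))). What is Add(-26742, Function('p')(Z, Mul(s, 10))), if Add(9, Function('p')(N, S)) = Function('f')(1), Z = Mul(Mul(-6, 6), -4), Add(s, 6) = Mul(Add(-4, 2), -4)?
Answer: -26754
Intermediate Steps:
s = 2 (s = Add(-6, Mul(Add(-4, 2), -4)) = Add(-6, Mul(-2, -4)) = Add(-6, 8) = 2)
Function('f')(A) = Mul(-3, Pow(A, Rational(1, 2))) (Function('f')(A) = Mul(Rational(1, 2), Mul(-6, Pow(A, Rational(1, 2)))) = Mul(-3, Pow(A, Rational(1, 2))))
Z = 144 (Z = Mul(-36, -4) = 144)
Function('p')(N, S) = -12 (Function('p')(N, S) = Add(-9, Mul(-3, Pow(1, Rational(1, 2)))) = Add(-9, Mul(-3, 1)) = Add(-9, -3) = -12)
Add(-26742, Function('p')(Z, Mul(s, 10))) = Add(-26742, -12) = -26754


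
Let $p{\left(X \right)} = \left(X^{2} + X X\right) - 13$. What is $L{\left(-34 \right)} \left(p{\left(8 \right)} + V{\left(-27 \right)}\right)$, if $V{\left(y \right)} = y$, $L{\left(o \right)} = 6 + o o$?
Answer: $102256$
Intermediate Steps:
$p{\left(X \right)} = -13 + 2 X^{2}$ ($p{\left(X \right)} = \left(X^{2} + X^{2}\right) - 13 = 2 X^{2} - 13 = -13 + 2 X^{2}$)
$L{\left(o \right)} = 6 + o^{2}$
$L{\left(-34 \right)} \left(p{\left(8 \right)} + V{\left(-27 \right)}\right) = \left(6 + \left(-34\right)^{2}\right) \left(\left(-13 + 2 \cdot 8^{2}\right) - 27\right) = \left(6 + 1156\right) \left(\left(-13 + 2 \cdot 64\right) - 27\right) = 1162 \left(\left(-13 + 128\right) - 27\right) = 1162 \left(115 - 27\right) = 1162 \cdot 88 = 102256$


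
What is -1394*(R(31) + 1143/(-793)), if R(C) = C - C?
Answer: 1593342/793 ≈ 2009.3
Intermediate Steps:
R(C) = 0
-1394*(R(31) + 1143/(-793)) = -1394*(0 + 1143/(-793)) = -1394*(0 + 1143*(-1/793)) = -1394*(0 - 1143/793) = -1394*(-1143/793) = 1593342/793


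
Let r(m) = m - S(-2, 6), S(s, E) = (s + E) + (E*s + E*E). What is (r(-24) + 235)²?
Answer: 33489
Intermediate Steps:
S(s, E) = E + s + E² + E*s (S(s, E) = (E + s) + (E*s + E²) = (E + s) + (E² + E*s) = E + s + E² + E*s)
r(m) = -28 + m (r(m) = m - (6 - 2 + 6² + 6*(-2)) = m - (6 - 2 + 36 - 12) = m - 1*28 = m - 28 = -28 + m)
(r(-24) + 235)² = ((-28 - 24) + 235)² = (-52 + 235)² = 183² = 33489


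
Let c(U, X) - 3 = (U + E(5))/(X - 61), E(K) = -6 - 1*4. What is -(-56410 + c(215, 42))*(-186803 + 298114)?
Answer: 119318490718/19 ≈ 6.2799e+9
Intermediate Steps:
E(K) = -10 (E(K) = -6 - 4 = -10)
c(U, X) = 3 + (-10 + U)/(-61 + X) (c(U, X) = 3 + (U - 10)/(X - 61) = 3 + (-10 + U)/(-61 + X))
-(-56410 + c(215, 42))*(-186803 + 298114) = -(-56410 + (-193 + 215 + 3*42)/(-61 + 42))*(-186803 + 298114) = -(-56410 + (-193 + 215 + 126)/(-19))*111311 = -(-56410 - 1/19*148)*111311 = -(-56410 - 148/19)*111311 = -(-1071938)*111311/19 = -1*(-119318490718/19) = 119318490718/19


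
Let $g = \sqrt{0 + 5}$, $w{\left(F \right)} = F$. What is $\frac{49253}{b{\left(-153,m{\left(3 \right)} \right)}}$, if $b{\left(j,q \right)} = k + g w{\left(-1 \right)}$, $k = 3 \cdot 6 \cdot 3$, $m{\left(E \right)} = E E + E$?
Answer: $\frac{2659662}{2911} + \frac{49253 \sqrt{5}}{2911} \approx 951.49$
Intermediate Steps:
$m{\left(E \right)} = E + E^{2}$ ($m{\left(E \right)} = E^{2} + E = E + E^{2}$)
$g = \sqrt{5} \approx 2.2361$
$k = 54$ ($k = 18 \cdot 3 = 54$)
$b{\left(j,q \right)} = 54 - \sqrt{5}$ ($b{\left(j,q \right)} = 54 + \sqrt{5} \left(-1\right) = 54 - \sqrt{5}$)
$\frac{49253}{b{\left(-153,m{\left(3 \right)} \right)}} = \frac{49253}{54 - \sqrt{5}}$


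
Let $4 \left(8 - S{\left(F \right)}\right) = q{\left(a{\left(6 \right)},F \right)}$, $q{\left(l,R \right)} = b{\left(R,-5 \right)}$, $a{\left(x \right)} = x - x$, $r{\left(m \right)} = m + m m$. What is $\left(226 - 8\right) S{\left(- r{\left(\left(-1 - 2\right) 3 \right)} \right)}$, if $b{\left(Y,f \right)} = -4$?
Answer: $1962$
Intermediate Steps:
$r{\left(m \right)} = m + m^{2}$
$a{\left(x \right)} = 0$
$q{\left(l,R \right)} = -4$
$S{\left(F \right)} = 9$ ($S{\left(F \right)} = 8 - -1 = 8 + 1 = 9$)
$\left(226 - 8\right) S{\left(- r{\left(\left(-1 - 2\right) 3 \right)} \right)} = \left(226 - 8\right) 9 = 218 \cdot 9 = 1962$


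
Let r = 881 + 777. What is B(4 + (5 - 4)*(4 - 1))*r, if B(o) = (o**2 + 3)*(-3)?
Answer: -258648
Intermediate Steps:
r = 1658
B(o) = -9 - 3*o**2 (B(o) = (3 + o**2)*(-3) = -9 - 3*o**2)
B(4 + (5 - 4)*(4 - 1))*r = (-9 - 3*(4 + (5 - 4)*(4 - 1))**2)*1658 = (-9 - 3*(4 + 1*3)**2)*1658 = (-9 - 3*(4 + 3)**2)*1658 = (-9 - 3*7**2)*1658 = (-9 - 3*49)*1658 = (-9 - 147)*1658 = -156*1658 = -258648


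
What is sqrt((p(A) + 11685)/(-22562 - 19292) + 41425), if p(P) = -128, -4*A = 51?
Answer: 3*sqrt(8062895900958)/41854 ≈ 203.53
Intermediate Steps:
A = -51/4 (A = -1/4*51 = -51/4 ≈ -12.750)
sqrt((p(A) + 11685)/(-22562 - 19292) + 41425) = sqrt((-128 + 11685)/(-22562 - 19292) + 41425) = sqrt(11557/(-41854) + 41425) = sqrt(11557*(-1/41854) + 41425) = sqrt(-11557/41854 + 41425) = sqrt(1733790393/41854) = 3*sqrt(8062895900958)/41854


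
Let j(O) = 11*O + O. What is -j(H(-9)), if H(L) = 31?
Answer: -372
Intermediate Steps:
j(O) = 12*O
-j(H(-9)) = -12*31 = -1*372 = -372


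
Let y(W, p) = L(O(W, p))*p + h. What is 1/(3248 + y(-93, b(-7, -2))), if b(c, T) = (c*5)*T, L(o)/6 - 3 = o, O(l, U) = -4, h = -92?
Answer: 1/2736 ≈ 0.00036550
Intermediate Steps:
L(o) = 18 + 6*o
b(c, T) = 5*T*c (b(c, T) = (5*c)*T = 5*T*c)
y(W, p) = -92 - 6*p (y(W, p) = (18 + 6*(-4))*p - 92 = (18 - 24)*p - 92 = -6*p - 92 = -92 - 6*p)
1/(3248 + y(-93, b(-7, -2))) = 1/(3248 + (-92 - 30*(-2)*(-7))) = 1/(3248 + (-92 - 6*70)) = 1/(3248 + (-92 - 420)) = 1/(3248 - 512) = 1/2736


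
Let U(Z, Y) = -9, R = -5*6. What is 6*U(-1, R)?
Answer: -54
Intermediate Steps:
R = -30
6*U(-1, R) = 6*(-9) = -54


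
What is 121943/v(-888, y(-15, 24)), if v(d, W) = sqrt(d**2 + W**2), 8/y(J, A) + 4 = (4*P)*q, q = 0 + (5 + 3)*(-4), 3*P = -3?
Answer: 3780233*sqrt(189447697)/378895394 ≈ 137.32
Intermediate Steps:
P = -1 (P = (1/3)*(-3) = -1)
q = -32 (q = 0 + 8*(-4) = 0 - 32 = -32)
y(J, A) = 2/31 (y(J, A) = 8/(-4 + (4*(-1))*(-32)) = 8/(-4 - 4*(-32)) = 8/(-4 + 128) = 8/124 = 8*(1/124) = 2/31)
v(d, W) = sqrt(W**2 + d**2)
121943/v(-888, y(-15, 24)) = 121943/(sqrt((2/31)**2 + (-888)**2)) = 121943/(sqrt(4/961 + 788544)) = 121943/(sqrt(757790788/961)) = 121943/((2*sqrt(189447697)/31)) = 121943*(31*sqrt(189447697)/378895394) = 3780233*sqrt(189447697)/378895394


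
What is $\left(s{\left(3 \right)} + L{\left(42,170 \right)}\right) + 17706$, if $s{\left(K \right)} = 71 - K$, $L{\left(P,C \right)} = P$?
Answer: $17816$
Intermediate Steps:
$\left(s{\left(3 \right)} + L{\left(42,170 \right)}\right) + 17706 = \left(\left(71 - 3\right) + 42\right) + 17706 = \left(68 + 42\right) + 17706 = 110 + 17706 = 17816$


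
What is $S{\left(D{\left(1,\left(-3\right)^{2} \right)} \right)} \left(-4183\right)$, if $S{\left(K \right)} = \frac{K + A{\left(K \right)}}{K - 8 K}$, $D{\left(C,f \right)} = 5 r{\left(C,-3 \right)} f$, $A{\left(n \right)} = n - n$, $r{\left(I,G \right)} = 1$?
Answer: $\frac{4183}{7} \approx 597.57$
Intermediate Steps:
$A{\left(n \right)} = 0$
$D{\left(C,f \right)} = 5 f$ ($D{\left(C,f \right)} = 5 \cdot 1 f = 5 f$)
$S{\left(K \right)} = - \frac{1}{7}$ ($S{\left(K \right)} = \frac{K + 0}{K - 8 K} = \frac{K}{\left(-7\right) K} = K \left(- \frac{1}{7 K}\right) = - \frac{1}{7}$)
$S{\left(D{\left(1,\left(-3\right)^{2} \right)} \right)} \left(-4183\right) = \left(- \frac{1}{7}\right) \left(-4183\right) = \frac{4183}{7}$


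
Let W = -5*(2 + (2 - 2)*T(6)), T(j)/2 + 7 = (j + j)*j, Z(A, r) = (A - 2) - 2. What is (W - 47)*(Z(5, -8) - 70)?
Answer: 3933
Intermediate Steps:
Z(A, r) = -4 + A (Z(A, r) = (-2 + A) - 2 = -4 + A)
T(j) = -14 + 4*j**2 (T(j) = -14 + 2*((j + j)*j) = -14 + 2*((2*j)*j) = -14 + 2*(2*j**2) = -14 + 4*j**2)
W = -10 (W = -5*(2 + (2 - 2)*(-14 + 4*6**2)) = -5*(2 + 0*(-14 + 4*36)) = -5*(2 + 0*(-14 + 144)) = -5*(2 + 0*130) = -5*(2 + 0) = -5*2 = -10)
(W - 47)*(Z(5, -8) - 70) = (-10 - 47)*((-4 + 5) - 70) = -57*(1 - 70) = -57*(-69) = 3933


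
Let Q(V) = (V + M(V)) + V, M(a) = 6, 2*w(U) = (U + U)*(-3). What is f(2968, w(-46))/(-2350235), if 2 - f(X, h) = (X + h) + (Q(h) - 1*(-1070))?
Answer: 4456/2350235 ≈ 0.0018960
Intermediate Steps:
w(U) = -3*U (w(U) = ((U + U)*(-3))/2 = ((2*U)*(-3))/2 = (-6*U)/2 = -3*U)
Q(V) = 6 + 2*V (Q(V) = (V + 6) + V = (6 + V) + V = 6 + 2*V)
f(X, h) = -1074 - X - 3*h (f(X, h) = 2 - ((X + h) + ((6 + 2*h) - 1*(-1070))) = 2 - ((X + h) + ((6 + 2*h) + 1070)) = 2 - ((X + h) + (1076 + 2*h)) = 2 - (1076 + X + 3*h) = 2 + (-1076 - X - 3*h) = -1074 - X - 3*h)
f(2968, w(-46))/(-2350235) = (-1074 - 1*2968 - (-9)*(-46))/(-2350235) = (-1074 - 2968 - 3*138)*(-1/2350235) = (-1074 - 2968 - 414)*(-1/2350235) = -4456*(-1/2350235) = 4456/2350235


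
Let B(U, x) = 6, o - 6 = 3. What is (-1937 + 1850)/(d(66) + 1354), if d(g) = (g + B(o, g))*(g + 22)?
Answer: -87/7690 ≈ -0.011313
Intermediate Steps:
o = 9 (o = 6 + 3 = 9)
d(g) = (6 + g)*(22 + g) (d(g) = (g + 6)*(g + 22) = (6 + g)*(22 + g))
(-1937 + 1850)/(d(66) + 1354) = (-1937 + 1850)/((132 + 66**2 + 28*66) + 1354) = -87/((132 + 4356 + 1848) + 1354) = -87/(6336 + 1354) = -87/7690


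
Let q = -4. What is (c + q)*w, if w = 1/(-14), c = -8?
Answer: 6/7 ≈ 0.85714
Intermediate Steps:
w = -1/14 ≈ -0.071429
(c + q)*w = (-8 - 4)*(-1/14) = -12*(-1/14) = 6/7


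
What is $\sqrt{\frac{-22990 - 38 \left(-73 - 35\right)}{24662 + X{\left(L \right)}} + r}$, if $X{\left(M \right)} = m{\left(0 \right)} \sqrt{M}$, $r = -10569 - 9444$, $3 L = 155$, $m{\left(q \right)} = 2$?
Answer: $\frac{\sqrt{-740369238 - 20013 \sqrt{465}}}{\sqrt{36993 + \sqrt{465}}} \approx 141.47 i$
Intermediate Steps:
$L = \frac{155}{3}$ ($L = \frac{1}{3} \cdot 155 = \frac{155}{3} \approx 51.667$)
$r = -20013$
$X{\left(M \right)} = 2 \sqrt{M}$
$\sqrt{\frac{-22990 - 38 \left(-73 - 35\right)}{24662 + X{\left(L \right)}} + r} = \sqrt{\frac{-22990 - 38 \left(-73 - 35\right)}{24662 + 2 \sqrt{\frac{155}{3}}} - 20013} = \sqrt{\frac{-22990 - -4104}{24662 + 2 \frac{\sqrt{465}}{3}} - 20013} = \sqrt{\frac{-22990 + 4104}{24662 + \frac{2 \sqrt{465}}{3}} - 20013} = \sqrt{- \frac{18886}{24662 + \frac{2 \sqrt{465}}{3}} - 20013} = \sqrt{-20013 - \frac{18886}{24662 + \frac{2 \sqrt{465}}{3}}}$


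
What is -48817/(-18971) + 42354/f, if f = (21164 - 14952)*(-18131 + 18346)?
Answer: 33001253297/12668644090 ≈ 2.6050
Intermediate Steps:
f = 1335580 (f = 6212*215 = 1335580)
-48817/(-18971) + 42354/f = -48817/(-18971) + 42354/1335580 = -48817*(-1/18971) + 42354*(1/1335580) = 48817/18971 + 21177/667790 = 33001253297/12668644090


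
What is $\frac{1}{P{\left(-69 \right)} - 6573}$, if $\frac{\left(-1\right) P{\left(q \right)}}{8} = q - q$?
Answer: $- \frac{1}{6573} \approx -0.00015214$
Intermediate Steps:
$P{\left(q \right)} = 0$ ($P{\left(q \right)} = - 8 \left(q - q\right) = \left(-8\right) 0 = 0$)
$\frac{1}{P{\left(-69 \right)} - 6573} = \frac{1}{0 - 6573} = \frac{1}{-6573} = - \frac{1}{6573}$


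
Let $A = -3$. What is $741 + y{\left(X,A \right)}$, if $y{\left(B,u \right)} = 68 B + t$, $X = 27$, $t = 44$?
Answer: $2621$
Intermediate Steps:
$y{\left(B,u \right)} = 44 + 68 B$ ($y{\left(B,u \right)} = 68 B + 44 = 44 + 68 B$)
$741 + y{\left(X,A \right)} = 741 + \left(44 + 68 \cdot 27\right) = 741 + \left(44 + 1836\right) = 741 + 1880 = 2621$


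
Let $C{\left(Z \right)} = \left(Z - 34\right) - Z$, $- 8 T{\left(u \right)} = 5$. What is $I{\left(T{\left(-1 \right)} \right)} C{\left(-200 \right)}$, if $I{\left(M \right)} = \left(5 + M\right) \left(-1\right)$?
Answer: $\frac{595}{4} \approx 148.75$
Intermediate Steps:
$T{\left(u \right)} = - \frac{5}{8}$ ($T{\left(u \right)} = \left(- \frac{1}{8}\right) 5 = - \frac{5}{8}$)
$I{\left(M \right)} = -5 - M$
$C{\left(Z \right)} = -34$ ($C{\left(Z \right)} = \left(-34 + Z\right) - Z = -34$)
$I{\left(T{\left(-1 \right)} \right)} C{\left(-200 \right)} = \left(-5 - - \frac{5}{8}\right) \left(-34\right) = \left(-5 + \frac{5}{8}\right) \left(-34\right) = \left(- \frac{35}{8}\right) \left(-34\right) = \frac{595}{4}$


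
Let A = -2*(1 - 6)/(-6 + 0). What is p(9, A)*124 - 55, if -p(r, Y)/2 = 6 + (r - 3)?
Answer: -3031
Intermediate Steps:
A = -5/3 (A = -2/((-6/(-5))) = -2/((-6*(-⅕))) = -2/6/5 = -2*⅚ = -5/3 ≈ -1.6667)
p(r, Y) = -6 - 2*r (p(r, Y) = -2*(6 + (r - 3)) = -2*(6 + (-3 + r)) = -2*(3 + r) = -6 - 2*r)
p(9, A)*124 - 55 = (-6 - 2*9)*124 - 55 = (-6 - 18)*124 - 55 = -24*124 - 55 = -2976 - 55 = -3031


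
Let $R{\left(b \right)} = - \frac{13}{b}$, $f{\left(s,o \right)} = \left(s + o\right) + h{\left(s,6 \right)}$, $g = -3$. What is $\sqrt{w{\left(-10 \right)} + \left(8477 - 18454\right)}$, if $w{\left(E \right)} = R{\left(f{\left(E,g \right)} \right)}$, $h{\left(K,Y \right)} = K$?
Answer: $\frac{i \sqrt{5277534}}{23} \approx 99.882 i$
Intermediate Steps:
$f{\left(s,o \right)} = o + 2 s$ ($f{\left(s,o \right)} = \left(s + o\right) + s = \left(o + s\right) + s = o + 2 s$)
$w{\left(E \right)} = - \frac{13}{-3 + 2 E}$
$\sqrt{w{\left(-10 \right)} + \left(8477 - 18454\right)} = \sqrt{- \frac{13}{-3 + 2 \left(-10\right)} + \left(8477 - 18454\right)} = \sqrt{- \frac{13}{-3 - 20} + \left(8477 - 18454\right)} = \sqrt{- \frac{13}{-23} - 9977} = \sqrt{\left(-13\right) \left(- \frac{1}{23}\right) - 9977} = \sqrt{\frac{13}{23} - 9977} = \sqrt{- \frac{229458}{23}} = \frac{i \sqrt{5277534}}{23}$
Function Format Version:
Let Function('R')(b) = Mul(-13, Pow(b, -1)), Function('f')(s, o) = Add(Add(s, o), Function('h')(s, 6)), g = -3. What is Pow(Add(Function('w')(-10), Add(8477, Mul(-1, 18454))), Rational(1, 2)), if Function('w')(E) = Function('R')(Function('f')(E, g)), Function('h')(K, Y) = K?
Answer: Mul(Rational(1, 23), I, Pow(5277534, Rational(1, 2))) ≈ Mul(99.882, I)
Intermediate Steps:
Function('f')(s, o) = Add(o, Mul(2, s)) (Function('f')(s, o) = Add(Add(s, o), s) = Add(Add(o, s), s) = Add(o, Mul(2, s)))
Function('w')(E) = Mul(-13, Pow(Add(-3, Mul(2, E)), -1))
Pow(Add(Function('w')(-10), Add(8477, Mul(-1, 18454))), Rational(1, 2)) = Pow(Add(Mul(-13, Pow(Add(-3, Mul(2, -10)), -1)), Add(8477, Mul(-1, 18454))), Rational(1, 2)) = Pow(Add(Mul(-13, Pow(Add(-3, -20), -1)), Add(8477, -18454)), Rational(1, 2)) = Pow(Add(Mul(-13, Pow(-23, -1)), -9977), Rational(1, 2)) = Pow(Add(Mul(-13, Rational(-1, 23)), -9977), Rational(1, 2)) = Pow(Add(Rational(13, 23), -9977), Rational(1, 2)) = Pow(Rational(-229458, 23), Rational(1, 2)) = Mul(Rational(1, 23), I, Pow(5277534, Rational(1, 2)))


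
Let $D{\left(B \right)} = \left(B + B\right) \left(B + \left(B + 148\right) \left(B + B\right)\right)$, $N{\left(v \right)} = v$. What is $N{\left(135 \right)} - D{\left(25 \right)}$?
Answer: $-433615$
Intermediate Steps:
$D{\left(B \right)} = 2 B \left(B + 2 B \left(148 + B\right)\right)$ ($D{\left(B \right)} = 2 B \left(B + \left(148 + B\right) 2 B\right) = 2 B \left(B + 2 B \left(148 + B\right)\right)$)
$N{\left(135 \right)} - D{\left(25 \right)} = 135 - 25^{2} \left(594 + 4 \cdot 25\right) = 135 - 625 \left(594 + 100\right) = 135 - 625 \cdot 694 = 135 - 433750 = -433615$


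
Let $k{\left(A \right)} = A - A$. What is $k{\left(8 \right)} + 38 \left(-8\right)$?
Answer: $-304$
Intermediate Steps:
$k{\left(A \right)} = 0$
$k{\left(8 \right)} + 38 \left(-8\right) = 0 + 38 \left(-8\right) = 0 - 304 = -304$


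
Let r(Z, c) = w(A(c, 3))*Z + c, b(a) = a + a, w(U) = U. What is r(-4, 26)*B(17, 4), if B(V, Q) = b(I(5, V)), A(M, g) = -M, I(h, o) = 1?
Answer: 260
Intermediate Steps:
b(a) = 2*a
B(V, Q) = 2 (B(V, Q) = 2*1 = 2)
r(Z, c) = c - Z*c (r(Z, c) = (-c)*Z + c = -Z*c + c = c - Z*c)
r(-4, 26)*B(17, 4) = (26*(1 - 1*(-4)))*2 = (26*(1 + 4))*2 = (26*5)*2 = 130*2 = 260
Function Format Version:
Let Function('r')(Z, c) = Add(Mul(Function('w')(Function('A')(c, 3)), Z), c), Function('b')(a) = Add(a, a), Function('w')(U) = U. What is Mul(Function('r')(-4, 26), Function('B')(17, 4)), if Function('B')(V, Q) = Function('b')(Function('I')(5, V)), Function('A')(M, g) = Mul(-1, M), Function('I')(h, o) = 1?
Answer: 260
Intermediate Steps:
Function('b')(a) = Mul(2, a)
Function('B')(V, Q) = 2 (Function('B')(V, Q) = Mul(2, 1) = 2)
Function('r')(Z, c) = Add(c, Mul(-1, Z, c)) (Function('r')(Z, c) = Add(Mul(Mul(-1, c), Z), c) = Add(Mul(-1, Z, c), c) = Add(c, Mul(-1, Z, c)))
Mul(Function('r')(-4, 26), Function('B')(17, 4)) = Mul(Mul(26, Add(1, Mul(-1, -4))), 2) = Mul(Mul(26, Add(1, 4)), 2) = Mul(Mul(26, 5), 2) = Mul(130, 2) = 260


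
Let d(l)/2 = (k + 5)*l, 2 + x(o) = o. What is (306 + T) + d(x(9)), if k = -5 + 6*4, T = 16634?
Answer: 17276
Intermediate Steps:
x(o) = -2 + o
k = 19 (k = -5 + 24 = 19)
d(l) = 48*l (d(l) = 2*((19 + 5)*l) = 2*(24*l) = 48*l)
(306 + T) + d(x(9)) = (306 + 16634) + 48*(-2 + 9) = 16940 + 48*7 = 16940 + 336 = 17276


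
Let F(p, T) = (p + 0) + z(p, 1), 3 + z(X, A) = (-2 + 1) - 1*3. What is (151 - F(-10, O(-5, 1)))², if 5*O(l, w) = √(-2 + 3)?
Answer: 28224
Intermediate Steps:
O(l, w) = ⅕ (O(l, w) = √(-2 + 3)/5 = √1/5 = (⅕)*1 = ⅕)
z(X, A) = -7 (z(X, A) = -3 + ((-2 + 1) - 1*3) = -3 + (-1 - 3) = -3 - 4 = -7)
F(p, T) = -7 + p (F(p, T) = (p + 0) - 7 = p - 7 = -7 + p)
(151 - F(-10, O(-5, 1)))² = (151 - (-7 - 10))² = (151 - 1*(-17))² = (151 + 17)² = 168² = 28224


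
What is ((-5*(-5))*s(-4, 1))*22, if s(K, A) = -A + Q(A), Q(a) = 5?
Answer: 2200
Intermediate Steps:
s(K, A) = 5 - A (s(K, A) = -A + 5 = 5 - A)
((-5*(-5))*s(-4, 1))*22 = ((-5*(-5))*(5 - 1*1))*22 = (25*(5 - 1))*22 = (25*4)*22 = 100*22 = 2200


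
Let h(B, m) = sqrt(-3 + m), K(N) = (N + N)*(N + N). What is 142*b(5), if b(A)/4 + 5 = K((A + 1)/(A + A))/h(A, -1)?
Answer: -2840 - 10224*I/25 ≈ -2840.0 - 408.96*I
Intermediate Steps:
K(N) = 4*N**2 (K(N) = (2*N)*(2*N) = 4*N**2)
b(A) = -20 - 2*I*(1 + A)**2/A**2 (b(A) = -20 + 4*((4*((A + 1)/(A + A))**2)/(sqrt(-3 - 1))) = -20 + 4*((4*((1 + A)/((2*A)))**2)/(sqrt(-4))) = -20 + 4*((4*((1 + A)*(1/(2*A)))**2)/((2*I))) = -20 + 4*((4*((1 + A)/(2*A))**2)*(-I/2)) = -20 + 4*((4*((1 + A)**2/(4*A**2)))*(-I/2)) = -20 + 4*(((1 + A)**2/A**2)*(-I/2)) = -20 + 4*(-I*(1 + A)**2/(2*A**2)) = -20 - 2*I*(1 + A)**2/A**2)
142*b(5) = 142*(-20 - 2*I*(1 + 5)**2/5**2) = 142*(-20 - 2*I*1/25*6**2) = 142*(-20 - 2*I*1/25*36) = 142*(-20 - 72*I/25) = -2840 - 10224*I/25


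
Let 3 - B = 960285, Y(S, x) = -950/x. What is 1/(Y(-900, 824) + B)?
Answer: -412/395636659 ≈ -1.0414e-6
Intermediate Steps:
B = -960282 (B = 3 - 1*960285 = 3 - 960285 = -960282)
1/(Y(-900, 824) + B) = 1/(-950/824 - 960282) = 1/(-950*1/824 - 960282) = 1/(-475/412 - 960282) = 1/(-395636659/412) = -412/395636659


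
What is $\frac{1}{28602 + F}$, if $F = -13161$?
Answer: $\frac{1}{15441} \approx 6.4763 \cdot 10^{-5}$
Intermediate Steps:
$\frac{1}{28602 + F} = \frac{1}{28602 - 13161} = \frac{1}{15441}$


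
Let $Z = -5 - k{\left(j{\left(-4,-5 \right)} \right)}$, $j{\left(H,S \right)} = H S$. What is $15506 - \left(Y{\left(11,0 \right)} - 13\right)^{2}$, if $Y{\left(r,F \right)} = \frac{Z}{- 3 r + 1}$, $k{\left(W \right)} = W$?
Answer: $\frac{15725263}{1024} \approx 15357.0$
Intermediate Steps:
$Z = -25$ ($Z = -5 - \left(-4\right) \left(-5\right) = -5 - 20 = -25$)
$Y{\left(r,F \right)} = - \frac{25}{1 - 3 r}$ ($Y{\left(r,F \right)} = - \frac{25}{- 3 r + 1} = - \frac{25}{1 - 3 r}$)
$15506 - \left(Y{\left(11,0 \right)} - 13\right)^{2} = 15506 - \left(\frac{25}{-1 + 3 \cdot 11} - 13\right)^{2} = 15506 - \left(\frac{25}{-1 + 33} - 13\right)^{2} = 15506 - \left(\frac{25}{32} - 13\right)^{2} = 15506 - \left(- \frac{391}{32}\right)^{2} = 15506 - \frac{152881}{1024} = \frac{15725263}{1024}$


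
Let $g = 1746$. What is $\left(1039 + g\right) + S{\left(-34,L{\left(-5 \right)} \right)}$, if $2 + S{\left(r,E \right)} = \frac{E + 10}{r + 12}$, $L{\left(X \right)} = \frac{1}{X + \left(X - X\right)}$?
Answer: $\frac{306081}{110} \approx 2782.6$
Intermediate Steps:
$L{\left(X \right)} = \frac{1}{X}$ ($L{\left(X \right)} = \frac{1}{X + 0} = \frac{1}{X}$)
$S{\left(r,E \right)} = -2 + \frac{10 + E}{12 + r}$ ($S{\left(r,E \right)} = -2 + \frac{E + 10}{r + 12} = -2 + \frac{10 + E}{12 + r}$)
$\left(1039 + g\right) + S{\left(-34,L{\left(-5 \right)} \right)} = \left(1039 + 1746\right) + \frac{-14 + \frac{1}{-5} - -68}{12 - 34} = 2785 + \frac{-14 - \frac{1}{5} + 68}{-22} = 2785 - \frac{269}{110} = \frac{306081}{110}$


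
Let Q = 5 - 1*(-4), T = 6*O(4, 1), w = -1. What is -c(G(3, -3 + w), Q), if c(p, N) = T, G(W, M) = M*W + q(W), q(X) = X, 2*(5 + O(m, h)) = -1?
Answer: 33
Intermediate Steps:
O(m, h) = -11/2 (O(m, h) = -5 + (1/2)*(-1) = -5 - 1/2 = -11/2)
T = -33 (T = 6*(-11/2) = -33)
G(W, M) = W + M*W (G(W, M) = M*W + W = W + M*W)
Q = 9 (Q = 5 + 4 = 9)
c(p, N) = -33
-c(G(3, -3 + w), Q) = -1*(-33) = 33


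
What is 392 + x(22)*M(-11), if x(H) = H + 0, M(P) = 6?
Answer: 524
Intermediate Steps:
x(H) = H
392 + x(22)*M(-11) = 392 + 22*6 = 392 + 132 = 524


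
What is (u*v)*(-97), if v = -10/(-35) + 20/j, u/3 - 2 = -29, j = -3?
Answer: -350946/7 ≈ -50135.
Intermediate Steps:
u = -81 (u = 6 + 3*(-29) = 6 - 87 = -81)
v = -134/21 (v = -10/(-35) + 20/(-3) = -10*(-1/35) + 20*(-⅓) = 2/7 - 20/3 = -134/21 ≈ -6.3810)
(u*v)*(-97) = -81*(-134/21)*(-97) = (3618/7)*(-97) = -350946/7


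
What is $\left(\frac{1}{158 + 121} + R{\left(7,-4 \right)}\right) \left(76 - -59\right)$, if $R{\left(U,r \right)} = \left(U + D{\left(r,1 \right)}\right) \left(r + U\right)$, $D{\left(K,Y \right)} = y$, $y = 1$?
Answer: $\frac{100455}{31} \approx 3240.5$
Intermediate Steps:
$D{\left(K,Y \right)} = 1$
$R{\left(U,r \right)} = \left(1 + U\right) \left(U + r\right)$ ($R{\left(U,r \right)} = \left(U + 1\right) \left(r + U\right) = \left(1 + U\right) \left(U + r\right)$)
$\left(\frac{1}{158 + 121} + R{\left(7,-4 \right)}\right) \left(76 - -59\right) = \left(\frac{1}{158 + 121} + \left(7 - 4 + 7^{2} + 7 \left(-4\right)\right)\right) \left(76 - -59\right) = \left(\frac{1}{279} + \left(7 - 4 + 49 - 28\right)\right) \left(76 + 59\right) = \left(\frac{1}{279} + 24\right) 135 = \frac{6697}{279} \cdot 135 = \frac{100455}{31}$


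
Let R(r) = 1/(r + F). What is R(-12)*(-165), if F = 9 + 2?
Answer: 165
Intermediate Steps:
F = 11
R(r) = 1/(11 + r) (R(r) = 1/(r + 11) = 1/(11 + r))
R(-12)*(-165) = -165/(11 - 12) = -165/(-1) = -1*(-165) = 165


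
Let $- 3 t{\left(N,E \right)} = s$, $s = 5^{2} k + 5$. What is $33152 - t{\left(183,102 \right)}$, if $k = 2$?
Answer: $\frac{99511}{3} \approx 33170.0$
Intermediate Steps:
$s = 55$ ($s = 5^{2} \cdot 2 + 5 = 25 \cdot 2 + 5 = 50 + 5 = 55$)
$t{\left(N,E \right)} = - \frac{55}{3}$ ($t{\left(N,E \right)} = \left(- \frac{1}{3}\right) 55 = - \frac{55}{3}$)
$33152 - t{\left(183,102 \right)} = 33152 - - \frac{55}{3} = 33152 + \frac{55}{3} = \frac{99511}{3}$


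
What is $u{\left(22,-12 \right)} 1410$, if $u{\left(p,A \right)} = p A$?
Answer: $-372240$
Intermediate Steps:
$u{\left(p,A \right)} = A p$
$u{\left(22,-12 \right)} 1410 = \left(-12\right) 22 \cdot 1410 = \left(-264\right) 1410 = -372240$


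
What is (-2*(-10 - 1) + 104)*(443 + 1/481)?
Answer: 26848584/481 ≈ 55818.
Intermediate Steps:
(-2*(-10 - 1) + 104)*(443 + 1/481) = (-2*(-11) + 104)*(443 + 1/481) = (22 + 104)*(213084/481) = 126*(213084/481) = 26848584/481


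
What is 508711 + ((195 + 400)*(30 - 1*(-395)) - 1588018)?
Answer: -826432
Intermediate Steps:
508711 + ((195 + 400)*(30 - 1*(-395)) - 1588018) = 508711 + (595*(30 + 395) - 1588018) = 508711 + (595*425 - 1588018) = 508711 + (252875 - 1588018) = 508711 - 1335143 = -826432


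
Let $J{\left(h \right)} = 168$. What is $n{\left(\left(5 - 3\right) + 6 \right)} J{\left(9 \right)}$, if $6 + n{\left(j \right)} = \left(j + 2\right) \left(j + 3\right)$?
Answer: $17472$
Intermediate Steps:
$n{\left(j \right)} = -6 + \left(2 + j\right) \left(3 + j\right)$ ($n{\left(j \right)} = -6 + \left(j + 2\right) \left(j + 3\right) = -6 + \left(2 + j\right) \left(3 + j\right)$)
$n{\left(\left(5 - 3\right) + 6 \right)} J{\left(9 \right)} = \left(\left(5 - 3\right) + 6\right) \left(5 + \left(\left(5 - 3\right) + 6\right)\right) 168 = \left(2 + 6\right) \left(5 + \left(2 + 6\right)\right) 168 = 8 \left(5 + 8\right) 168 = 8 \cdot 13 \cdot 168 = 104 \cdot 168 = 17472$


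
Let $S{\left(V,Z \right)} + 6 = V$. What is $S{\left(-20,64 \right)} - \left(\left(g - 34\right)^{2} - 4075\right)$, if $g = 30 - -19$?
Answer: $3824$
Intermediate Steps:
$S{\left(V,Z \right)} = -6 + V$
$g = 49$ ($g = 30 + 19 = 49$)
$S{\left(-20,64 \right)} - \left(\left(g - 34\right)^{2} - 4075\right) = \left(-6 - 20\right) - \left(\left(49 - 34\right)^{2} - 4075\right) = -26 - \left(15^{2} - 4075\right) = -26 - \left(225 - 4075\right) = -26 - -3850 = -26 + 3850 = 3824$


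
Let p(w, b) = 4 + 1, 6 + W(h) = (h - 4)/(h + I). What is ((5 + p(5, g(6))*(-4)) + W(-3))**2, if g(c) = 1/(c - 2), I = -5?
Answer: 25921/64 ≈ 405.02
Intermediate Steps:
W(h) = -6 + (-4 + h)/(-5 + h) (W(h) = -6 + (h - 4)/(h - 5) = -6 + (-4 + h)/(-5 + h))
g(c) = 1/(-2 + c)
p(w, b) = 5
((5 + p(5, g(6))*(-4)) + W(-3))**2 = ((5 + 5*(-4)) + (26 - 5*(-3))/(-5 - 3))**2 = ((5 - 20) + (26 + 15)/(-8))**2 = (-15 - 1/8*41)**2 = (-15 - 41/8)**2 = (-161/8)**2 = 25921/64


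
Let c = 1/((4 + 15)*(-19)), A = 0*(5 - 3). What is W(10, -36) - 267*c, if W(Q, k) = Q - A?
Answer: 3877/361 ≈ 10.740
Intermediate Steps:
A = 0 (A = 0*2 = 0)
W(Q, k) = Q (W(Q, k) = Q - 1*0 = Q + 0 = Q)
c = -1/361 (c = 1/(19*(-19)) = 1/(-361) = -1/361 ≈ -0.0027701)
W(10, -36) - 267*c = 10 - 267*(-1/361) = 10 + 267/361 = 3877/361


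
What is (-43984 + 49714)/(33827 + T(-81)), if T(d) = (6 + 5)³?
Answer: 2865/17579 ≈ 0.16298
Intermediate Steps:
T(d) = 1331 (T(d) = 11³ = 1331)
(-43984 + 49714)/(33827 + T(-81)) = (-43984 + 49714)/(33827 + 1331) = 5730/35158 = 5730*(1/35158) = 2865/17579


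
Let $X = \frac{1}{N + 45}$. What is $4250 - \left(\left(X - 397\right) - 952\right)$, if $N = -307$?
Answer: $\frac{1466939}{262} \approx 5599.0$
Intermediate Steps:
$X = - \frac{1}{262}$ ($X = \frac{1}{-307 + 45} = \frac{1}{-262} = - \frac{1}{262} \approx -0.0038168$)
$4250 - \left(\left(X - 397\right) - 952\right) = 4250 - \left(\left(- \frac{1}{262} - 397\right) - 952\right) = 4250 - \left(- \frac{104015}{262} - 952\right) = 4250 - - \frac{353439}{262} = 4250 + \frac{353439}{262} = \frac{1466939}{262}$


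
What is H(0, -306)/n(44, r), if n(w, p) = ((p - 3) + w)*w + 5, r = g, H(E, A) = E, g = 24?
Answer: 0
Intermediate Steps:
r = 24
n(w, p) = 5 + w*(-3 + p + w) (n(w, p) = ((-3 + p) + w)*w + 5 = (-3 + p + w)*w + 5 = w*(-3 + p + w) + 5 = 5 + w*(-3 + p + w))
H(0, -306)/n(44, r) = 0/(5 + 44² - 3*44 + 24*44) = 0/(5 + 1936 - 132 + 1056) = 0/2865 = 0*(1/2865) = 0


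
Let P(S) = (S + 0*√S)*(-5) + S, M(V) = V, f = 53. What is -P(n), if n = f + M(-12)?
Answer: 164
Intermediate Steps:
n = 41 (n = 53 - 12 = 41)
P(S) = -4*S (P(S) = (S + 0)*(-5) + S = S*(-5) + S = -5*S + S = -4*S)
-P(n) = -(-4)*41 = -1*(-164) = 164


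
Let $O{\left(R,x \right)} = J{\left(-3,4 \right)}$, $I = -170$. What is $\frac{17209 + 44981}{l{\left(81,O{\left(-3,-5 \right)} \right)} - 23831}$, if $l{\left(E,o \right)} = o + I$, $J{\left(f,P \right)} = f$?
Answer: $- \frac{31095}{12002} \approx -2.5908$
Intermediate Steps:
$O{\left(R,x \right)} = -3$
$l{\left(E,o \right)} = -170 + o$ ($l{\left(E,o \right)} = o - 170 = -170 + o$)
$\frac{17209 + 44981}{l{\left(81,O{\left(-3,-5 \right)} \right)} - 23831} = \frac{17209 + 44981}{\left(-170 - 3\right) - 23831} = \frac{62190}{-173 - 23831} = \frac{62190}{-24004} = 62190 \left(- \frac{1}{24004}\right) = - \frac{31095}{12002}$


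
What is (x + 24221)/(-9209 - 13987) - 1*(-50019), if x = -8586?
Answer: 1160225089/23196 ≈ 50018.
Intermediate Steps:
(x + 24221)/(-9209 - 13987) - 1*(-50019) = (-8586 + 24221)/(-9209 - 13987) - 1*(-50019) = 15635/(-23196) + 50019 = 15635*(-1/23196) + 50019 = -15635/23196 + 50019 = 1160225089/23196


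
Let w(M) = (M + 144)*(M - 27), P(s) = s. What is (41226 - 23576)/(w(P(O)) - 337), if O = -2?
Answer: -3530/891 ≈ -3.9618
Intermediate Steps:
w(M) = (-27 + M)*(144 + M) (w(M) = (144 + M)*(-27 + M) = (-27 + M)*(144 + M))
(41226 - 23576)/(w(P(O)) - 337) = (41226 - 23576)/((-3888 + (-2)² + 117*(-2)) - 337) = 17650/((-3888 + 4 - 234) - 337) = 17650/(-4118 - 337) = 17650/(-4455) = 17650*(-1/4455) = -3530/891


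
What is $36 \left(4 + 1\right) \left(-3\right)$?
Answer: $-540$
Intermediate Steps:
$36 \left(4 + 1\right) \left(-3\right) = 36 \cdot 5 \left(-3\right) = 36 \left(-15\right) = -540$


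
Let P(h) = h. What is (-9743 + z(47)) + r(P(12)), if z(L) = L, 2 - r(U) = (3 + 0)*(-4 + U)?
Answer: -9718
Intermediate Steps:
r(U) = 14 - 3*U (r(U) = 2 - (3 + 0)*(-4 + U) = 2 - 3*(-4 + U) = 2 - (-12 + 3*U) = 2 + (12 - 3*U) = 14 - 3*U)
(-9743 + z(47)) + r(P(12)) = (-9743 + 47) + (14 - 3*12) = -9696 + (14 - 36) = -9696 - 22 = -9718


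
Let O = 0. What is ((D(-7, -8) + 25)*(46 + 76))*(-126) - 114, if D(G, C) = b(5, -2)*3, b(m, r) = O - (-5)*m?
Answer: -1537314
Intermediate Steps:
b(m, r) = 5*m (b(m, r) = 0 - (-5)*m = 0 + 5*m = 5*m)
D(G, C) = 75 (D(G, C) = (5*5)*3 = 25*3 = 75)
((D(-7, -8) + 25)*(46 + 76))*(-126) - 114 = ((75 + 25)*(46 + 76))*(-126) - 114 = (100*122)*(-126) - 114 = 12200*(-126) - 114 = -1537200 - 114 = -1537314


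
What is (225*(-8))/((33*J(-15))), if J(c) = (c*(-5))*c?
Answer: 8/165 ≈ 0.048485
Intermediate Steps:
J(c) = -5*c² (J(c) = (-5*c)*c = -5*c²)
(225*(-8))/((33*J(-15))) = (225*(-8))/((33*(-5*(-15)²))) = -1800/(33*(-5*225)) = -1800/(33*(-1125)) = -1800/(-37125) = -1800*(-1/37125) = 8/165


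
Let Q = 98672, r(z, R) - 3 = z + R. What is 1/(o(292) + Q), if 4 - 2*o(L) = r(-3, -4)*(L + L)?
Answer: 1/99842 ≈ 1.0016e-5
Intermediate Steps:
r(z, R) = 3 + R + z (r(z, R) = 3 + (z + R) = 3 + (R + z) = 3 + R + z)
o(L) = 2 + 4*L (o(L) = 2 - (3 - 4 - 3)*(L + L)/2 = 2 - (-2)*2*L = 2 - (-4)*L = 2 + 4*L)
1/(o(292) + Q) = 1/((2 + 4*292) + 98672) = 1/((2 + 1168) + 98672) = 1/(1170 + 98672) = 1/99842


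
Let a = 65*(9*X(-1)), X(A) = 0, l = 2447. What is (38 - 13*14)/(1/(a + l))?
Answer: -352368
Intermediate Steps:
a = 0 (a = 65*(9*0) = 65*0 = 0)
(38 - 13*14)/(1/(a + l)) = (38 - 13*14)/(1/(0 + 2447)) = (38 - 182)/(1/2447) = -144/1/2447 = -144*2447 = -352368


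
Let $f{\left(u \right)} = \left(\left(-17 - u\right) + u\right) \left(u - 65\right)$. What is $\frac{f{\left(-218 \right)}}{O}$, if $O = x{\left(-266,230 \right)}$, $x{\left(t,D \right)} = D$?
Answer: $\frac{4811}{230} \approx 20.917$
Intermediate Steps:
$O = 230$
$f{\left(u \right)} = 1105 - 17 u$ ($f{\left(u \right)} = - 17 \left(-65 + u\right) = 1105 - 17 u$)
$\frac{f{\left(-218 \right)}}{O} = \frac{1105 - -3706}{230} = \left(1105 + 3706\right) \frac{1}{230} = 4811 \cdot \frac{1}{230} = \frac{4811}{230}$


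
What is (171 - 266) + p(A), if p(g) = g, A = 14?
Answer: -81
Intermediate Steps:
(171 - 266) + p(A) = (171 - 266) + 14 = -95 + 14 = -81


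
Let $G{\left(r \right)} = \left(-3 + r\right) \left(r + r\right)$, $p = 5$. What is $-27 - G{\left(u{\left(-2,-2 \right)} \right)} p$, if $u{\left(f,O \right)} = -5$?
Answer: $-427$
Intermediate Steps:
$G{\left(r \right)} = 2 r \left(-3 + r\right)$ ($G{\left(r \right)} = \left(-3 + r\right) 2 r = 2 r \left(-3 + r\right)$)
$-27 - G{\left(u{\left(-2,-2 \right)} \right)} p = -27 - 2 \left(-5\right) \left(-3 - 5\right) 5 = -27 - 2 \left(-5\right) \left(-8\right) 5 = -27 - 80 \cdot 5 = -27 - 400 = -427$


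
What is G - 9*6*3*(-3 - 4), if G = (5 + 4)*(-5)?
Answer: 1089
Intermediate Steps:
G = -45 (G = 9*(-5) = -45)
G - 9*6*3*(-3 - 4) = -45 - 9*6*3*(-3 - 4) = -45 - 162*(-7) = -45 - 9*(-126) = -45 + 1134 = 1089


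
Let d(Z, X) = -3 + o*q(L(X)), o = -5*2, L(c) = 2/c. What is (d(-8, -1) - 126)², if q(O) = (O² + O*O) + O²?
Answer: 62001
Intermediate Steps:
o = -10
q(O) = 3*O² (q(O) = (O² + O²) + O² = 2*O² + O² = 3*O²)
d(Z, X) = -3 - 120/X² (d(Z, X) = -3 - 30*(2/X)² = -3 - 30*4/X² = -3 - 120/X²)
(d(-8, -1) - 126)² = ((-3 - 120/(-1)²) - 126)² = ((-3 - 120*1) - 126)² = ((-3 - 120) - 126)² = (-123 - 126)² = (-249)² = 62001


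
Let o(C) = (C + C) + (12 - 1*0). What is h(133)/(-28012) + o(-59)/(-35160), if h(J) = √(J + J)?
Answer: 53/17580 - √266/28012 ≈ 0.0024326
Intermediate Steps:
h(J) = √2*√J (h(J) = √(2*J) = √2*√J)
o(C) = 12 + 2*C (o(C) = 2*C + (12 + 0) = 2*C + 12 = 12 + 2*C)
h(133)/(-28012) + o(-59)/(-35160) = (√2*√133)/(-28012) + (12 + 2*(-59))/(-35160) = √266*(-1/28012) + (12 - 118)*(-1/35160) = -√266/28012 - 106*(-1/35160) = -√266/28012 + 53/17580 = 53/17580 - √266/28012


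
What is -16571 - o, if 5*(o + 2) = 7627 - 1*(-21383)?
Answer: -22371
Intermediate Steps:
o = 5800 (o = -2 + (7627 - 1*(-21383))/5 = -2 + (7627 + 21383)/5 = -2 + (1/5)*29010 = -2 + 5802 = 5800)
-16571 - o = -16571 - 1*5800 = -16571 - 5800 = -22371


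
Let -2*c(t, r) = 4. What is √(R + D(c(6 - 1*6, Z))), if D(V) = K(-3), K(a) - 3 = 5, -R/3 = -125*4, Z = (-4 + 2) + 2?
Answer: 2*√377 ≈ 38.833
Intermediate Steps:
Z = 0 (Z = -2 + 2 = 0)
c(t, r) = -2 (c(t, r) = -½*4 = -2)
R = 1500 (R = -(-375)*4 = -3*(-500) = 1500)
K(a) = 8 (K(a) = 3 + 5 = 8)
D(V) = 8
√(R + D(c(6 - 1*6, Z))) = √(1500 + 8) = √1508 = 2*√377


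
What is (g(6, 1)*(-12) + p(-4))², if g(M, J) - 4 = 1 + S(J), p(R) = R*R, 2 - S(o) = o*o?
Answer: 3136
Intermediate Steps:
S(o) = 2 - o² (S(o) = 2 - o*o = 2 - o²)
p(R) = R²
g(M, J) = 7 - J² (g(M, J) = 4 + (1 + (2 - J²)) = 4 + (3 - J²) = 7 - J²)
(g(6, 1)*(-12) + p(-4))² = ((7 - 1*1²)*(-12) + (-4)²)² = ((7 - 1*1)*(-12) + 16)² = ((7 - 1)*(-12) + 16)² = (6*(-12) + 16)² = (-72 + 16)² = (-56)² = 3136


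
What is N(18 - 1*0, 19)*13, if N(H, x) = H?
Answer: 234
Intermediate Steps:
N(18 - 1*0, 19)*13 = (18 - 1*0)*13 = (18 + 0)*13 = 18*13 = 234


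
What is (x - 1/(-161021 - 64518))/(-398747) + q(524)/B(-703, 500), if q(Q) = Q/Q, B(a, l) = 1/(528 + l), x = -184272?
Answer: 92492684145331/89932999633 ≈ 1028.5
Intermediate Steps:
q(Q) = 1
(x - 1/(-161021 - 64518))/(-398747) + q(524)/B(-703, 500) = (-184272 - 1/(-161021 - 64518))/(-398747) + 1/1/(528 + 500) = (-184272 - 1/(-225539))*(-1/398747) + 1/1/1028 = (-184272 - 1*(-1/225539))*(-1/398747) + 1/(1/1028) = (-184272 + 1/225539)*(-1/398747) + 1*1028 = -41560522607/225539*(-1/398747) + 1028 = 41560522607/89932999633 + 1028 = 92492684145331/89932999633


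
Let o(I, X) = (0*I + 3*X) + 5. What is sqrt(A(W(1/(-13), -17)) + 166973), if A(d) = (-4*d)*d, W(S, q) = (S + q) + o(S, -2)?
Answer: sqrt(27997537)/13 ≈ 407.02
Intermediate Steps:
o(I, X) = 5 + 3*X (o(I, X) = (0 + 3*X) + 5 = 3*X + 5 = 5 + 3*X)
W(S, q) = -1 + S + q (W(S, q) = (S + q) + (5 + 3*(-2)) = (S + q) + (5 - 6) = (S + q) - 1 = -1 + S + q)
A(d) = -4*d**2
sqrt(A(W(1/(-13), -17)) + 166973) = sqrt(-4*(-1 + 1/(-13) - 17)**2 + 166973) = sqrt(-4*(-1 - 1/13 - 17)**2 + 166973) = sqrt(-4*(-235/13)**2 + 166973) = sqrt(-4*55225/169 + 166973) = sqrt(-220900/169 + 166973) = sqrt(27997537/169) = sqrt(27997537)/13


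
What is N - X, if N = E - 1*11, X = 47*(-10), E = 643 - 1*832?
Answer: 270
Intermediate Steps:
E = -189 (E = 643 - 832 = -189)
X = -470
N = -200 (N = -189 - 1*11 = -189 - 11 = -200)
N - X = -200 - 1*(-470) = -200 + 470 = 270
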